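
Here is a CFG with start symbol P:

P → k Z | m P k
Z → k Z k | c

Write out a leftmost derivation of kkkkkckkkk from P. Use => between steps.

P => kZ   [P → k Z]
kZ => kkZk   [Z → k Z k]
kkZk => kkkZkk   [Z → k Z k]
kkkZkk => kkkkZkkk   [Z → k Z k]
kkkkZkkk => kkkkkZkkkk   [Z → k Z k]
kkkkkZkkkk => kkkkkckkkk   [Z → c]

P => kZ => kkZk => kkkZkk => kkkkZkkk => kkkkkZkkkk => kkkkkckkkk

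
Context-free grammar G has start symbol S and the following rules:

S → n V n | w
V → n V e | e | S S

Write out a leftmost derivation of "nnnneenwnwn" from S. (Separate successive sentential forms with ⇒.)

S ⇒ nVn ⇒ nSSn ⇒ nnVnSn ⇒ nnSSnSn ⇒ nnnVnSnSn ⇒ nnnnVenSnSn ⇒ nnnneenSnSn ⇒ nnnneenwnSn ⇒ nnnneenwnwn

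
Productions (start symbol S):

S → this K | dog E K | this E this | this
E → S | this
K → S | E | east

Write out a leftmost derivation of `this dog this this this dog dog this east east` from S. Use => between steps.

S => this K => this E => this S => this dog E K => this dog S K => this dog this E this K => this dog this this this K => this dog this this this S => this dog this this this dog E K => this dog this this this dog S K => this dog this this this dog dog E K K => this dog this this this dog dog this K K => this dog this this this dog dog this east K => this dog this this this dog dog this east east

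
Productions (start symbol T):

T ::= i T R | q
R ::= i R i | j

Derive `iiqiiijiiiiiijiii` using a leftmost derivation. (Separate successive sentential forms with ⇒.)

T ⇒ iTR   [T ::= i T R]
iTR ⇒ iiTRR   [T ::= i T R]
iiTRR ⇒ iiqRR   [T ::= q]
iiqRR ⇒ iiqiRiR   [R ::= i R i]
iiqiRiR ⇒ iiqiiRiiR   [R ::= i R i]
iiqiiRiiR ⇒ iiqiiiRiiiR   [R ::= i R i]
iiqiiiRiiiR ⇒ iiqiiijiiiR   [R ::= j]
iiqiiijiiiR ⇒ iiqiiijiiiiRi   [R ::= i R i]
iiqiiijiiiiRi ⇒ iiqiiijiiiiiRii   [R ::= i R i]
iiqiiijiiiiiRii ⇒ iiqiiijiiiiiiRiii   [R ::= i R i]
iiqiiijiiiiiiRiii ⇒ iiqiiijiiiiiijiii   [R ::= j]

T ⇒ iTR ⇒ iiTRR ⇒ iiqRR ⇒ iiqiRiR ⇒ iiqiiRiiR ⇒ iiqiiiRiiiR ⇒ iiqiiijiiiR ⇒ iiqiiijiiiiRi ⇒ iiqiiijiiiiiRii ⇒ iiqiiijiiiiiiRiii ⇒ iiqiiijiiiiiijiii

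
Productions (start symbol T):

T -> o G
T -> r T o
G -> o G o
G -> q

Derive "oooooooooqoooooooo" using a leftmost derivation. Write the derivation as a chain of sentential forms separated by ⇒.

T⇒oG⇒ooGo⇒oooGoo⇒ooooGooo⇒oooooGoooo⇒ooooooGooooo⇒oooooooGoooooo⇒ooooooooGooooooo⇒oooooooooGoooooooo⇒oooooooooqoooooooo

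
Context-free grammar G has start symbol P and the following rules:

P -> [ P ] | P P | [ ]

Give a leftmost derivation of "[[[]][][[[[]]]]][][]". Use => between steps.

P => PP   [P -> P P]
PP => PPP   [P -> P P]
PPP => [P]PP   [P -> [ P ]]
[P]PP => [PP]PP   [P -> P P]
[PP]PP => [[P]P]PP   [P -> [ P ]]
[[P]P]PP => [[[]]P]PP   [P -> [ ]]
[[[]]P]PP => [[[]]PP]PP   [P -> P P]
[[[]]PP]PP => [[[]][]P]PP   [P -> [ ]]
[[[]][]P]PP => [[[]][][P]]PP   [P -> [ P ]]
[[[]][][P]]PP => [[[]][][[P]]]PP   [P -> [ P ]]
[[[]][][[P]]]PP => [[[]][][[[P]]]]PP   [P -> [ P ]]
[[[]][][[[P]]]]PP => [[[]][][[[[]]]]]PP   [P -> [ ]]
[[[]][][[[[]]]]]PP => [[[]][][[[[]]]]][]P   [P -> [ ]]
[[[]][][[[[]]]]][]P => [[[]][][[[[]]]]][][]   [P -> [ ]]

P => PP => PPP => [P]PP => [PP]PP => [[P]P]PP => [[[]]P]PP => [[[]]PP]PP => [[[]][]P]PP => [[[]][][P]]PP => [[[]][][[P]]]PP => [[[]][][[[P]]]]PP => [[[]][][[[[]]]]]PP => [[[]][][[[[]]]]][]P => [[[]][][[[[]]]]][][]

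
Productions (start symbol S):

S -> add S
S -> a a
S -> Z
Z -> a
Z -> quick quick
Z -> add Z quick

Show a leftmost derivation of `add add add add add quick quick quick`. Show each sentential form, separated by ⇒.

S ⇒ add S ⇒ add add S ⇒ add add add S ⇒ add add add add S ⇒ add add add add Z ⇒ add add add add add Z quick ⇒ add add add add add quick quick quick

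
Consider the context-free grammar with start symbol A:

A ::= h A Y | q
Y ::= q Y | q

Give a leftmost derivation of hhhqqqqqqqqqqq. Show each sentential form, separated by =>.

A => hAY => hhAYY => hhhAYYY => hhhqYYY => hhhqqYYY => hhhqqqYYY => hhhqqqqYYY => hhhqqqqqYYY => hhhqqqqqqYYY => hhhqqqqqqqYYY => hhhqqqqqqqqYY => hhhqqqqqqqqqYY => hhhqqqqqqqqqqY => hhhqqqqqqqqqqq

A => hAY   [A ::= h A Y]
hAY => hhAYY   [A ::= h A Y]
hhAYY => hhhAYYY   [A ::= h A Y]
hhhAYYY => hhhqYYY   [A ::= q]
hhhqYYY => hhhqqYYY   [Y ::= q Y]
hhhqqYYY => hhhqqqYYY   [Y ::= q Y]
hhhqqqYYY => hhhqqqqYYY   [Y ::= q Y]
hhhqqqqYYY => hhhqqqqqYYY   [Y ::= q Y]
hhhqqqqqYYY => hhhqqqqqqYYY   [Y ::= q Y]
hhhqqqqqqYYY => hhhqqqqqqqYYY   [Y ::= q Y]
hhhqqqqqqqYYY => hhhqqqqqqqqYY   [Y ::= q]
hhhqqqqqqqqYY => hhhqqqqqqqqqYY   [Y ::= q Y]
hhhqqqqqqqqqYY => hhhqqqqqqqqqqY   [Y ::= q]
hhhqqqqqqqqqqY => hhhqqqqqqqqqqq   [Y ::= q]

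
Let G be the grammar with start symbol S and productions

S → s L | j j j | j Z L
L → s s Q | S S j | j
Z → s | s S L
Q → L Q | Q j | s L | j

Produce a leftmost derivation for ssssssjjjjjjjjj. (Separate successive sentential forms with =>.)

S => sL => sssQ => sssLQ => sssSSjQ => ssssLSjQ => ssssssQSjQ => ssssssLQSjQ => ssssssjQSjQ => ssssssjQjSjQ => ssssssjLQjSjQ => ssssssjjQjSjQ => ssssssjjjjSjQ => ssssssjjjjjjjjQ => ssssssjjjjjjjjj

S => sL   [S → s L]
sL => sssQ   [L → s s Q]
sssQ => sssLQ   [Q → L Q]
sssLQ => sssSSjQ   [L → S S j]
sssSSjQ => ssssLSjQ   [S → s L]
ssssLSjQ => ssssssQSjQ   [L → s s Q]
ssssssQSjQ => ssssssLQSjQ   [Q → L Q]
ssssssLQSjQ => ssssssjQSjQ   [L → j]
ssssssjQSjQ => ssssssjQjSjQ   [Q → Q j]
ssssssjQjSjQ => ssssssjLQjSjQ   [Q → L Q]
ssssssjLQjSjQ => ssssssjjQjSjQ   [L → j]
ssssssjjQjSjQ => ssssssjjjjSjQ   [Q → j]
ssssssjjjjSjQ => ssssssjjjjjjjjQ   [S → j j j]
ssssssjjjjjjjjQ => ssssssjjjjjjjjj   [Q → j]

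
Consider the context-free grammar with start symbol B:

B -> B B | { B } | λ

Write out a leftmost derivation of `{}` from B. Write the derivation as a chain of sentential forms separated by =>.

B => BB   [B -> B B]
BB => BBB   [B -> B B]
BBB => {B}BB   [B -> { B }]
{B}BB => {}BB   [B -> λ]
{}BB => {}B   [B -> λ]
{}B => {}   [B -> λ]

B => BB => BBB => {B}BB => {}BB => {}B => {}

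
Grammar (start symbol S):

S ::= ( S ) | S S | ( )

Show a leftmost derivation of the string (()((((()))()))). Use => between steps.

S=>(S)=>(SS)=>(()S)=>(()(S))=>(()((S)))=>(()((SS)))=>(()(((S)S)))=>(()((((S))S)))=>(()((((()))S)))=>(()((((()))())))

S => (S)   [S ::= ( S )]
(S) => (SS)   [S ::= S S]
(SS) => (()S)   [S ::= ( )]
(()S) => (()(S))   [S ::= ( S )]
(()(S)) => (()((S)))   [S ::= ( S )]
(()((S))) => (()((SS)))   [S ::= S S]
(()((SS))) => (()(((S)S)))   [S ::= ( S )]
(()(((S)S))) => (()((((S))S)))   [S ::= ( S )]
(()((((S))S))) => (()((((()))S)))   [S ::= ( )]
(()((((()))S))) => (()((((()))())))   [S ::= ( )]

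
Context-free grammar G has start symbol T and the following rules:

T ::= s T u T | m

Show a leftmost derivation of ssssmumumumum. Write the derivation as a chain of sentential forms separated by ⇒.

T ⇒ sTuT   [T ::= s T u T]
sTuT ⇒ ssTuTuT   [T ::= s T u T]
ssTuTuT ⇒ sssTuTuTuT   [T ::= s T u T]
sssTuTuTuT ⇒ ssssTuTuTuTuT   [T ::= s T u T]
ssssTuTuTuTuT ⇒ ssssmuTuTuTuT   [T ::= m]
ssssmuTuTuTuT ⇒ ssssmumuTuTuT   [T ::= m]
ssssmumuTuTuT ⇒ ssssmumumuTuT   [T ::= m]
ssssmumumuTuT ⇒ ssssmumumumuT   [T ::= m]
ssssmumumumuT ⇒ ssssmumumumum   [T ::= m]

T ⇒ sTuT ⇒ ssTuTuT ⇒ sssTuTuTuT ⇒ ssssTuTuTuTuT ⇒ ssssmuTuTuTuT ⇒ ssssmumuTuTuT ⇒ ssssmumumuTuT ⇒ ssssmumumumuT ⇒ ssssmumumumum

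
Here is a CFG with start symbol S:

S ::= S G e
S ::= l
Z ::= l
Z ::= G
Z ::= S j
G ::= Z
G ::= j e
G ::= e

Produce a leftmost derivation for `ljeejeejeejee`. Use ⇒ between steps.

S ⇒ SGe   [S ::= S G e]
SGe ⇒ SGeGe   [S ::= S G e]
SGeGe ⇒ SGeGeGe   [S ::= S G e]
SGeGeGe ⇒ SGeGeGeGe   [S ::= S G e]
SGeGeGeGe ⇒ lGeGeGeGe   [S ::= l]
lGeGeGeGe ⇒ ljeeGeGeGe   [G ::= j e]
ljeeGeGeGe ⇒ ljeejeeGeGe   [G ::= j e]
ljeejeeGeGe ⇒ ljeejeejeeGe   [G ::= j e]
ljeejeejeeGe ⇒ ljeejeejeejee   [G ::= j e]

S⇒SGe⇒SGeGe⇒SGeGeGe⇒SGeGeGeGe⇒lGeGeGeGe⇒ljeeGeGeGe⇒ljeejeeGeGe⇒ljeejeejeeGe⇒ljeejeejeejee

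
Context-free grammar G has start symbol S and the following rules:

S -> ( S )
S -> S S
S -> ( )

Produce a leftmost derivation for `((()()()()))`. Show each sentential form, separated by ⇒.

S ⇒ (S)   [S -> ( S )]
(S) ⇒ ((S))   [S -> ( S )]
((S)) ⇒ ((SS))   [S -> S S]
((SS)) ⇒ ((SSS))   [S -> S S]
((SSS)) ⇒ ((SSSS))   [S -> S S]
((SSSS)) ⇒ ((()SSS))   [S -> ( )]
((()SSS)) ⇒ ((()()SS))   [S -> ( )]
((()()SS)) ⇒ ((()()()S))   [S -> ( )]
((()()()S)) ⇒ ((()()()()))   [S -> ( )]

S ⇒ (S) ⇒ ((S)) ⇒ ((SS)) ⇒ ((SSS)) ⇒ ((SSSS)) ⇒ ((()SSS)) ⇒ ((()()SS)) ⇒ ((()()()S)) ⇒ ((()()()()))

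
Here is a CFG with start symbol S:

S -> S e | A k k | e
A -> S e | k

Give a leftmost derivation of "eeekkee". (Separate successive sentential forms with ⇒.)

S ⇒ Se   [S -> S e]
Se ⇒ See   [S -> S e]
See ⇒ Akkee   [S -> A k k]
Akkee ⇒ Sekkee   [A -> S e]
Sekkee ⇒ Seekkee   [S -> S e]
Seekkee ⇒ eeekkee   [S -> e]

S ⇒ Se ⇒ See ⇒ Akkee ⇒ Sekkee ⇒ Seekkee ⇒ eeekkee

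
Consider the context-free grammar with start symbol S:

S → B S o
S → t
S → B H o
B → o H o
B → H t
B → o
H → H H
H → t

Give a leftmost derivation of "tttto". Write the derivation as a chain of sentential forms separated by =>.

S=>BSo=>HtSo=>HHtSo=>tHtSo=>tttSo=>tttto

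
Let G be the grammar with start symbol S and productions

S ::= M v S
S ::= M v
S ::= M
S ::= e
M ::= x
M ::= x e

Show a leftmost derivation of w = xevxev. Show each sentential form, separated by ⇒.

S⇒MvS⇒xevS⇒xevMv⇒xevxev

S ⇒ MvS   [S ::= M v S]
MvS ⇒ xevS   [M ::= x e]
xevS ⇒ xevMv   [S ::= M v]
xevMv ⇒ xevxev   [M ::= x e]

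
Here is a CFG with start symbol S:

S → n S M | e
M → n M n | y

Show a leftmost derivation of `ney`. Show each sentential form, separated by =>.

S => nSM => neM => ney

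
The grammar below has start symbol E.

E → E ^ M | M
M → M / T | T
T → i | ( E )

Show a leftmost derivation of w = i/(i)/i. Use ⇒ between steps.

E ⇒ M ⇒ M/T ⇒ M/T/T ⇒ T/T/T ⇒ i/T/T ⇒ i/(E)/T ⇒ i/(M)/T ⇒ i/(T)/T ⇒ i/(i)/T ⇒ i/(i)/i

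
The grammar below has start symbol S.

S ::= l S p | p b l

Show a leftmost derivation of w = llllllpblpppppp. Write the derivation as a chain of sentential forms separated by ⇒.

S ⇒ lSp   [S ::= l S p]
lSp ⇒ llSpp   [S ::= l S p]
llSpp ⇒ lllSppp   [S ::= l S p]
lllSppp ⇒ llllSpppp   [S ::= l S p]
llllSpppp ⇒ lllllSppppp   [S ::= l S p]
lllllSppppp ⇒ llllllSpppppp   [S ::= l S p]
llllllSpppppp ⇒ llllllpblpppppp   [S ::= p b l]

S ⇒ lSp ⇒ llSpp ⇒ lllSppp ⇒ llllSpppp ⇒ lllllSppppp ⇒ llllllSpppppp ⇒ llllllpblpppppp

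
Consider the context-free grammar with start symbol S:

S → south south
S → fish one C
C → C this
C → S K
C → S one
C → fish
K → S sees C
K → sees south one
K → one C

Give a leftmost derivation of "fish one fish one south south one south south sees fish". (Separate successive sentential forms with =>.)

S => fish one C => fish one S K => fish one fish one C K => fish one fish one S one K => fish one fish one south south one K => fish one fish one south south one S sees C => fish one fish one south south one south south sees C => fish one fish one south south one south south sees fish

S => fish one C   [S → fish one C]
fish one C => fish one S K   [C → S K]
fish one S K => fish one fish one C K   [S → fish one C]
fish one fish one C K => fish one fish one S one K   [C → S one]
fish one fish one S one K => fish one fish one south south one K   [S → south south]
fish one fish one south south one K => fish one fish one south south one S sees C   [K → S sees C]
fish one fish one south south one S sees C => fish one fish one south south one south south sees C   [S → south south]
fish one fish one south south one south south sees C => fish one fish one south south one south south sees fish   [C → fish]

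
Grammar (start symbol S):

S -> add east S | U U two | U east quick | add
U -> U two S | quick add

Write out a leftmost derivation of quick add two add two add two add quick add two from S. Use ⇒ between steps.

S ⇒ U U two   [S -> U U two]
U U two ⇒ U two S U two   [U -> U two S]
U two S U two ⇒ U two S two S U two   [U -> U two S]
U two S two S U two ⇒ U two S two S two S U two   [U -> U two S]
U two S two S two S U two ⇒ quick add two S two S two S U two   [U -> quick add]
quick add two S two S two S U two ⇒ quick add two add two S two S U two   [S -> add]
quick add two add two S two S U two ⇒ quick add two add two add two S U two   [S -> add]
quick add two add two add two S U two ⇒ quick add two add two add two add U two   [S -> add]
quick add two add two add two add U two ⇒ quick add two add two add two add quick add two   [U -> quick add]

S ⇒ U U two ⇒ U two S U two ⇒ U two S two S U two ⇒ U two S two S two S U two ⇒ quick add two S two S two S U two ⇒ quick add two add two S two S U two ⇒ quick add two add two add two S U two ⇒ quick add two add two add two add U two ⇒ quick add two add two add two add quick add two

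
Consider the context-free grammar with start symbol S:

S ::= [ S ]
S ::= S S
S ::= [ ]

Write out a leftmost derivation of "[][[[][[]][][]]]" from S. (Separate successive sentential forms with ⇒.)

S ⇒ SS   [S ::= S S]
SS ⇒ []S   [S ::= [ ]]
[]S ⇒ [][S]   [S ::= [ S ]]
[][S] ⇒ [][[S]]   [S ::= [ S ]]
[][[S]] ⇒ [][[SS]]   [S ::= S S]
[][[SS]] ⇒ [][[SSS]]   [S ::= S S]
[][[SSS]] ⇒ [][[SSSS]]   [S ::= S S]
[][[SSSS]] ⇒ [][[[]SSS]]   [S ::= [ ]]
[][[[]SSS]] ⇒ [][[[][S]SS]]   [S ::= [ S ]]
[][[[][S]SS]] ⇒ [][[[][[]]SS]]   [S ::= [ ]]
[][[[][[]]SS]] ⇒ [][[[][[]][]S]]   [S ::= [ ]]
[][[[][[]][]S]] ⇒ [][[[][[]][][]]]   [S ::= [ ]]

S ⇒ SS ⇒ []S ⇒ [][S] ⇒ [][[S]] ⇒ [][[SS]] ⇒ [][[SSS]] ⇒ [][[SSSS]] ⇒ [][[[]SSS]] ⇒ [][[[][S]SS]] ⇒ [][[[][[]]SS]] ⇒ [][[[][[]][]S]] ⇒ [][[[][[]][][]]]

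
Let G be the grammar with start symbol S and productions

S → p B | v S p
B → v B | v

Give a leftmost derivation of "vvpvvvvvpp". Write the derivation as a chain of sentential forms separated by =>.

S => vSp   [S → v S p]
vSp => vvSpp   [S → v S p]
vvSpp => vvpBpp   [S → p B]
vvpBpp => vvpvBpp   [B → v B]
vvpvBpp => vvpvvBpp   [B → v B]
vvpvvBpp => vvpvvvBpp   [B → v B]
vvpvvvBpp => vvpvvvvBpp   [B → v B]
vvpvvvvBpp => vvpvvvvvpp   [B → v]

S=>vSp=>vvSpp=>vvpBpp=>vvpvBpp=>vvpvvBpp=>vvpvvvBpp=>vvpvvvvBpp=>vvpvvvvvpp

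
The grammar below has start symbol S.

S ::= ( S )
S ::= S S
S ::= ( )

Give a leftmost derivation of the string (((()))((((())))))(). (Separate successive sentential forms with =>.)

S=>SS=>(S)S=>(SS)S=>((S)S)S=>(((S))S)S=>(((()))S)S=>(((()))(S))S=>(((()))((S)))S=>(((()))(((S))))S=>(((()))((((S)))))S=>(((()))((((())))))S=>(((()))((((())))))()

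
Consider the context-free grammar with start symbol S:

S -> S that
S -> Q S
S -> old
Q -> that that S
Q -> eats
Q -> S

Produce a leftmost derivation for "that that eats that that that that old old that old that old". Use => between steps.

S => Q S   [S -> Q S]
Q S => that that S S   [Q -> that that S]
that that S S => that that Q S S   [S -> Q S]
that that Q S S => that that eats S S   [Q -> eats]
that that eats S S => that that eats S that S   [S -> S that]
that that eats S that S => that that eats Q S that S   [S -> Q S]
that that eats Q S that S => that that eats that that S S that S   [Q -> that that S]
that that eats that that S S that S => that that eats that that Q S S that S   [S -> Q S]
that that eats that that Q S S that S => that that eats that that that that S S S that S   [Q -> that that S]
that that eats that that that that S S S that S => that that eats that that that that old S S that S   [S -> old]
that that eats that that that that old S S that S => that that eats that that that that old S that S that S   [S -> S that]
that that eats that that that that old S that S that S => that that eats that that that that old old that S that S   [S -> old]
that that eats that that that that old old that S that S => that that eats that that that that old old that old that S   [S -> old]
that that eats that that that that old old that old that S => that that eats that that that that old old that old that old   [S -> old]

S => Q S => that that S S => that that Q S S => that that eats S S => that that eats S that S => that that eats Q S that S => that that eats that that S S that S => that that eats that that Q S S that S => that that eats that that that that S S S that S => that that eats that that that that old S S that S => that that eats that that that that old S that S that S => that that eats that that that that old old that S that S => that that eats that that that that old old that old that S => that that eats that that that that old old that old that old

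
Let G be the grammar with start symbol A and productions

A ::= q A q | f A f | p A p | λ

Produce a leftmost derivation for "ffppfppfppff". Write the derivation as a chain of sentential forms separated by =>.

A => fAf => ffAff => ffpApff => ffppAppff => ffppfAfppff => ffppfpApfppff => ffppfppfppff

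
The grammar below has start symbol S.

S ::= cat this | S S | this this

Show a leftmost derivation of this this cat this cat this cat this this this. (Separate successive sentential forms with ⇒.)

S ⇒ S S   [S ::= S S]
S S ⇒ this this S   [S ::= this this]
this this S ⇒ this this S S   [S ::= S S]
this this S S ⇒ this this S S S   [S ::= S S]
this this S S S ⇒ this this cat this S S   [S ::= cat this]
this this cat this S S ⇒ this this cat this cat this S   [S ::= cat this]
this this cat this cat this S ⇒ this this cat this cat this S S   [S ::= S S]
this this cat this cat this S S ⇒ this this cat this cat this cat this S   [S ::= cat this]
this this cat this cat this cat this S ⇒ this this cat this cat this cat this this this   [S ::= this this]

S ⇒ S S ⇒ this this S ⇒ this this S S ⇒ this this S S S ⇒ this this cat this S S ⇒ this this cat this cat this S ⇒ this this cat this cat this S S ⇒ this this cat this cat this cat this S ⇒ this this cat this cat this cat this this this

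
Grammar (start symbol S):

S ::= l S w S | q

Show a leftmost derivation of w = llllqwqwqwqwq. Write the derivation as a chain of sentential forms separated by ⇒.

S ⇒ lSwS ⇒ llSwSwS ⇒ lllSwSwSwS ⇒ llllSwSwSwSwS ⇒ llllqwSwSwSwS ⇒ llllqwqwSwSwS ⇒ llllqwqwqwSwS ⇒ llllqwqwqwqwS ⇒ llllqwqwqwqwq

S ⇒ lSwS   [S ::= l S w S]
lSwS ⇒ llSwSwS   [S ::= l S w S]
llSwSwS ⇒ lllSwSwSwS   [S ::= l S w S]
lllSwSwSwS ⇒ llllSwSwSwSwS   [S ::= l S w S]
llllSwSwSwSwS ⇒ llllqwSwSwSwS   [S ::= q]
llllqwSwSwSwS ⇒ llllqwqwSwSwS   [S ::= q]
llllqwqwSwSwS ⇒ llllqwqwqwSwS   [S ::= q]
llllqwqwqwSwS ⇒ llllqwqwqwqwS   [S ::= q]
llllqwqwqwqwS ⇒ llllqwqwqwqwq   [S ::= q]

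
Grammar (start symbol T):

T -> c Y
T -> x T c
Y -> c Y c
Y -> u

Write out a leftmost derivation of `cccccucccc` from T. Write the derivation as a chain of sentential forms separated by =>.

T=>cY=>ccYc=>cccYcc=>ccccYccc=>cccccYcccc=>cccccucccc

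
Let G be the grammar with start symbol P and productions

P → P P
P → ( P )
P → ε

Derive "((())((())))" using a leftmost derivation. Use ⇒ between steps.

P ⇒ (P) ⇒ (PP) ⇒ ((P)P) ⇒ (((P))P) ⇒ ((())P) ⇒ ((())(P)) ⇒ ((())((P))) ⇒ ((())(((P)))) ⇒ ((())((())))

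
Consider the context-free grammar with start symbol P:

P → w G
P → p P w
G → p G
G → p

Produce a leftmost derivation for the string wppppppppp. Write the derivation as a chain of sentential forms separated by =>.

P => wG => wpG => wppG => wpppG => wppppG => wpppppG => wppppppG => wpppppppG => wppppppppG => wppppppppp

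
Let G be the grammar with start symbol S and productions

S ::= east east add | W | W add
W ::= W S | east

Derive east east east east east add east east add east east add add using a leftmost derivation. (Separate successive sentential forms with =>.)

S => W add => W S add => W S S add => W S S S add => east S S S add => east W S S add => east W S S S add => east W S S S S add => east east S S S S add => east east W S S S add => east east east S S S add => east east east east east add S S add => east east east east east add east east add S add => east east east east east add east east add east east add add

S => W add   [S ::= W add]
W add => W S add   [W ::= W S]
W S add => W S S add   [W ::= W S]
W S S add => W S S S add   [W ::= W S]
W S S S add => east S S S add   [W ::= east]
east S S S add => east W S S add   [S ::= W]
east W S S add => east W S S S add   [W ::= W S]
east W S S S add => east W S S S S add   [W ::= W S]
east W S S S S add => east east S S S S add   [W ::= east]
east east S S S S add => east east W S S S add   [S ::= W]
east east W S S S add => east east east S S S add   [W ::= east]
east east east S S S add => east east east east east add S S add   [S ::= east east add]
east east east east east add S S add => east east east east east add east east add S add   [S ::= east east add]
east east east east east add east east add S add => east east east east east add east east add east east add add   [S ::= east east add]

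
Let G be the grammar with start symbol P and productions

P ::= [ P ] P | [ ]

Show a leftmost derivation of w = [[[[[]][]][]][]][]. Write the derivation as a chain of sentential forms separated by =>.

P => [P]P => [[P]P]P => [[[P]P]P]P => [[[[P]P]P]P]P => [[[[[]]P]P]P]P => [[[[[]][]]P]P]P => [[[[[]][]][]]P]P => [[[[[]][]][]][]]P => [[[[[]][]][]][]][]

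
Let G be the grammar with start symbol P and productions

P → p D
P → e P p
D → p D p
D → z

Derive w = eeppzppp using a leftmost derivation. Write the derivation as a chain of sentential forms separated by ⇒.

P ⇒ ePp ⇒ eePpp ⇒ eepDpp ⇒ eeppDppp ⇒ eeppzppp

P ⇒ ePp   [P → e P p]
ePp ⇒ eePpp   [P → e P p]
eePpp ⇒ eepDpp   [P → p D]
eepDpp ⇒ eeppDppp   [D → p D p]
eeppDppp ⇒ eeppzppp   [D → z]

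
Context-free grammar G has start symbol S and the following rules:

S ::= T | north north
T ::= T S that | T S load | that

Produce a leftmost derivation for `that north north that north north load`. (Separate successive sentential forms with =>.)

S => T => T S load => T S that S load => that S that S load => that north north that S load => that north north that north north load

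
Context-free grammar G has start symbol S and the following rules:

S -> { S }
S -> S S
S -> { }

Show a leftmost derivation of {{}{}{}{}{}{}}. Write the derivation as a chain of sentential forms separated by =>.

S => {S} => {SS} => {{}S} => {{}SS} => {{}SSS} => {{}SSSS} => {{}SSSSS} => {{}{}SSSS} => {{}{}{}SSS} => {{}{}{}{}SS} => {{}{}{}{}{}S} => {{}{}{}{}{}{}}

S => {S}   [S -> { S }]
{S} => {SS}   [S -> S S]
{SS} => {{}S}   [S -> { }]
{{}S} => {{}SS}   [S -> S S]
{{}SS} => {{}SSS}   [S -> S S]
{{}SSS} => {{}SSSS}   [S -> S S]
{{}SSSS} => {{}SSSSS}   [S -> S S]
{{}SSSSS} => {{}{}SSSS}   [S -> { }]
{{}{}SSSS} => {{}{}{}SSS}   [S -> { }]
{{}{}{}SSS} => {{}{}{}{}SS}   [S -> { }]
{{}{}{}{}SS} => {{}{}{}{}{}S}   [S -> { }]
{{}{}{}{}{}S} => {{}{}{}{}{}{}}   [S -> { }]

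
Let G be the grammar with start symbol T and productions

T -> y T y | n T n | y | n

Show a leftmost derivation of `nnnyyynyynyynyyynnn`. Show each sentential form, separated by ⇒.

T ⇒ nTn ⇒ nnTnn ⇒ nnnTnnn ⇒ nnnyTynnn ⇒ nnnyyTyynnn ⇒ nnnyyyTyyynnn ⇒ nnnyyynTnyyynnn ⇒ nnnyyynyTynyyynnn ⇒ nnnyyynyyTyynyyynnn ⇒ nnnyyynyynyynyyynnn

T ⇒ nTn   [T -> n T n]
nTn ⇒ nnTnn   [T -> n T n]
nnTnn ⇒ nnnTnnn   [T -> n T n]
nnnTnnn ⇒ nnnyTynnn   [T -> y T y]
nnnyTynnn ⇒ nnnyyTyynnn   [T -> y T y]
nnnyyTyynnn ⇒ nnnyyyTyyynnn   [T -> y T y]
nnnyyyTyyynnn ⇒ nnnyyynTnyyynnn   [T -> n T n]
nnnyyynTnyyynnn ⇒ nnnyyynyTynyyynnn   [T -> y T y]
nnnyyynyTynyyynnn ⇒ nnnyyynyyTyynyyynnn   [T -> y T y]
nnnyyynyyTyynyyynnn ⇒ nnnyyynyynyynyyynnn   [T -> n]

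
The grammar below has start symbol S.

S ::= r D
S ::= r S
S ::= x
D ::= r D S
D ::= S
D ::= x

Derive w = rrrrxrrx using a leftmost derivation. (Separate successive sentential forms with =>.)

S => rD   [S ::= r D]
rD => rS   [D ::= S]
rS => rrD   [S ::= r D]
rrD => rrS   [D ::= S]
rrS => rrrD   [S ::= r D]
rrrD => rrrrDS   [D ::= r D S]
rrrrDS => rrrrSS   [D ::= S]
rrrrSS => rrrrxS   [S ::= x]
rrrrxS => rrrrxrS   [S ::= r S]
rrrrxrS => rrrrxrrS   [S ::= r S]
rrrrxrrS => rrrrxrrx   [S ::= x]

S=>rD=>rS=>rrD=>rrS=>rrrD=>rrrrDS=>rrrrSS=>rrrrxS=>rrrrxrS=>rrrrxrrS=>rrrrxrrx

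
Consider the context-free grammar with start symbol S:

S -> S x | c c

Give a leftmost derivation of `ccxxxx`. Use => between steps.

S=>Sx=>Sxx=>Sxxx=>Sxxxx=>ccxxxx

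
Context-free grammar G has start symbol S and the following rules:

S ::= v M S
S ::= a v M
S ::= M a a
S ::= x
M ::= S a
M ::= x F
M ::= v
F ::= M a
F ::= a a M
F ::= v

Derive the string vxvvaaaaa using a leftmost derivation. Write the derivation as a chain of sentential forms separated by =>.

S => Maa => Saaa => vMSaaa => vxFSaaa => vxvSaaa => vxvMaaaaa => vxvvaaaaa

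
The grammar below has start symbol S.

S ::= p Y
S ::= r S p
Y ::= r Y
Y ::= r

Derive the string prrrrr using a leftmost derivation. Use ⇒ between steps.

S ⇒ pY   [S ::= p Y]
pY ⇒ prY   [Y ::= r Y]
prY ⇒ prrY   [Y ::= r Y]
prrY ⇒ prrrY   [Y ::= r Y]
prrrY ⇒ prrrrY   [Y ::= r Y]
prrrrY ⇒ prrrrr   [Y ::= r]

S ⇒ pY ⇒ prY ⇒ prrY ⇒ prrrY ⇒ prrrrY ⇒ prrrrr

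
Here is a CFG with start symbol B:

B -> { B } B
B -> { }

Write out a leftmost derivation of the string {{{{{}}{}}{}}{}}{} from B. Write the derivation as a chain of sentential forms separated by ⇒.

B ⇒ {B}B   [B -> { B } B]
{B}B ⇒ {{B}B}B   [B -> { B } B]
{{B}B}B ⇒ {{{B}B}B}B   [B -> { B } B]
{{{B}B}B}B ⇒ {{{{B}B}B}B}B   [B -> { B } B]
{{{{B}B}B}B}B ⇒ {{{{{}}B}B}B}B   [B -> { }]
{{{{{}}B}B}B}B ⇒ {{{{{}}{}}B}B}B   [B -> { }]
{{{{{}}{}}B}B}B ⇒ {{{{{}}{}}{}}B}B   [B -> { }]
{{{{{}}{}}{}}B}B ⇒ {{{{{}}{}}{}}{}}B   [B -> { }]
{{{{{}}{}}{}}{}}B ⇒ {{{{{}}{}}{}}{}}{}   [B -> { }]

B ⇒ {B}B ⇒ {{B}B}B ⇒ {{{B}B}B}B ⇒ {{{{B}B}B}B}B ⇒ {{{{{}}B}B}B}B ⇒ {{{{{}}{}}B}B}B ⇒ {{{{{}}{}}{}}B}B ⇒ {{{{{}}{}}{}}{}}B ⇒ {{{{{}}{}}{}}{}}{}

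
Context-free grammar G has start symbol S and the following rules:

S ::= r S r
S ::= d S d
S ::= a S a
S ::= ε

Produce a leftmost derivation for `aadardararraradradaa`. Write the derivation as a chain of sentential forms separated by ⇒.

S ⇒ aSa ⇒ aaSaa ⇒ aadSdaa ⇒ aadaSadaa ⇒ aadarSradaa ⇒ aadardSdradaa ⇒ aadardaSadradaa ⇒ aadardarSradradaa ⇒ aadardaraSaradradaa ⇒ aadardararSraradradaa ⇒ aadardararraradradaa

S ⇒ aSa   [S ::= a S a]
aSa ⇒ aaSaa   [S ::= a S a]
aaSaa ⇒ aadSdaa   [S ::= d S d]
aadSdaa ⇒ aadaSadaa   [S ::= a S a]
aadaSadaa ⇒ aadarSradaa   [S ::= r S r]
aadarSradaa ⇒ aadardSdradaa   [S ::= d S d]
aadardSdradaa ⇒ aadardaSadradaa   [S ::= a S a]
aadardaSadradaa ⇒ aadardarSradradaa   [S ::= r S r]
aadardarSradradaa ⇒ aadardaraSaradradaa   [S ::= a S a]
aadardaraSaradradaa ⇒ aadardararSraradradaa   [S ::= r S r]
aadardararSraradradaa ⇒ aadardararraradradaa   [S ::= ε]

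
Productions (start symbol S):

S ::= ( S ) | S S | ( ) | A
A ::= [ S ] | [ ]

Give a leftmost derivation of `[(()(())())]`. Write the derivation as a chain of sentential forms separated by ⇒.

S ⇒ A ⇒ [S] ⇒ [(S)] ⇒ [(SS)] ⇒ [(()S)] ⇒ [(()SS)] ⇒ [(()(S)S)] ⇒ [(()(())S)] ⇒ [(()(())())]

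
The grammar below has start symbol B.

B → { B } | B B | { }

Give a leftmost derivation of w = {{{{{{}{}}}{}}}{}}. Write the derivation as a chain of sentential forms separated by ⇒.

B ⇒ {B} ⇒ {BB} ⇒ {{B}B} ⇒ {{{B}}B} ⇒ {{{BB}}B} ⇒ {{{{B}B}}B} ⇒ {{{{{B}}B}}B} ⇒ {{{{{BB}}B}}B} ⇒ {{{{{{}B}}B}}B} ⇒ {{{{{{}{}}}B}}B} ⇒ {{{{{{}{}}}{}}}B} ⇒ {{{{{{}{}}}{}}}{}}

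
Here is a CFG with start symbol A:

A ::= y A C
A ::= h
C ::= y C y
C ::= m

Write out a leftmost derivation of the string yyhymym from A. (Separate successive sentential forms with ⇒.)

A⇒yAC⇒yyACC⇒yyhCC⇒yyhyCyC⇒yyhymyC⇒yyhymym

A ⇒ yAC   [A ::= y A C]
yAC ⇒ yyACC   [A ::= y A C]
yyACC ⇒ yyhCC   [A ::= h]
yyhCC ⇒ yyhyCyC   [C ::= y C y]
yyhyCyC ⇒ yyhymyC   [C ::= m]
yyhymyC ⇒ yyhymym   [C ::= m]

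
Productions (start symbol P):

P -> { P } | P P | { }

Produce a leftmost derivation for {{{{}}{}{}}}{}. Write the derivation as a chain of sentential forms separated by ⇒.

P ⇒ PP ⇒ {P}P ⇒ {{P}}P ⇒ {{PP}}P ⇒ {{PPP}}P ⇒ {{{P}PP}}P ⇒ {{{{}}PP}}P ⇒ {{{{}}{}P}}P ⇒ {{{{}}{}{}}}P ⇒ {{{{}}{}{}}}{}

P ⇒ PP   [P -> P P]
PP ⇒ {P}P   [P -> { P }]
{P}P ⇒ {{P}}P   [P -> { P }]
{{P}}P ⇒ {{PP}}P   [P -> P P]
{{PP}}P ⇒ {{PPP}}P   [P -> P P]
{{PPP}}P ⇒ {{{P}PP}}P   [P -> { P }]
{{{P}PP}}P ⇒ {{{{}}PP}}P   [P -> { }]
{{{{}}PP}}P ⇒ {{{{}}{}P}}P   [P -> { }]
{{{{}}{}P}}P ⇒ {{{{}}{}{}}}P   [P -> { }]
{{{{}}{}{}}}P ⇒ {{{{}}{}{}}}{}   [P -> { }]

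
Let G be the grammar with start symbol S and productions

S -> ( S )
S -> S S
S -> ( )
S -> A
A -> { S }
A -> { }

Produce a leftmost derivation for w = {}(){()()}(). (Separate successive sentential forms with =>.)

S => SS   [S -> S S]
SS => AS   [S -> A]
AS => {}S   [A -> { }]
{}S => {}SS   [S -> S S]
{}SS => {}()S   [S -> ( )]
{}()S => {}()SS   [S -> S S]
{}()SS => {}()AS   [S -> A]
{}()AS => {}(){S}S   [A -> { S }]
{}(){S}S => {}(){SS}S   [S -> S S]
{}(){SS}S => {}(){()S}S   [S -> ( )]
{}(){()S}S => {}(){()()}S   [S -> ( )]
{}(){()()}S => {}(){()()}()   [S -> ( )]

S => SS => AS => {}S => {}SS => {}()S => {}()SS => {}()AS => {}(){S}S => {}(){SS}S => {}(){()S}S => {}(){()()}S => {}(){()()}()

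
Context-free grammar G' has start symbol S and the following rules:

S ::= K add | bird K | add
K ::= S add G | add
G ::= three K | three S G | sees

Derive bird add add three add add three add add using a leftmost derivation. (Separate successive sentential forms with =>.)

S => K add   [S ::= K add]
K add => S add G add   [K ::= S add G]
S add G add => bird K add G add   [S ::= bird K]
bird K add G add => bird S add G add G add   [K ::= S add G]
bird S add G add G add => bird add add G add G add   [S ::= add]
bird add add G add G add => bird add add three K add G add   [G ::= three K]
bird add add three K add G add => bird add add three add add G add   [K ::= add]
bird add add three add add G add => bird add add three add add three K add   [G ::= three K]
bird add add three add add three K add => bird add add three add add three add add   [K ::= add]

S => K add => S add G add => bird K add G add => bird S add G add G add => bird add add G add G add => bird add add three K add G add => bird add add three add add G add => bird add add three add add three K add => bird add add three add add three add add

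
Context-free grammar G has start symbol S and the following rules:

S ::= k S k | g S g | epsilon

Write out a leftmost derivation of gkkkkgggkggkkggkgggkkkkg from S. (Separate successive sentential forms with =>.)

S => gSg => gkSkg => gkkSkkg => gkkkSkkkg => gkkkkSkkkkg => gkkkkgSgkkkkg => gkkkkggSggkkkkg => gkkkkgggSgggkkkkg => gkkkkgggkSkgggkkkkg => gkkkkgggkgSgkgggkkkkg => gkkkkgggkggSggkgggkkkkg => gkkkkgggkggkSkggkgggkkkkg => gkkkkgggkggkkggkgggkkkkg

S => gSg   [S ::= g S g]
gSg => gkSkg   [S ::= k S k]
gkSkg => gkkSkkg   [S ::= k S k]
gkkSkkg => gkkkSkkkg   [S ::= k S k]
gkkkSkkkg => gkkkkSkkkkg   [S ::= k S k]
gkkkkSkkkkg => gkkkkgSgkkkkg   [S ::= g S g]
gkkkkgSgkkkkg => gkkkkggSggkkkkg   [S ::= g S g]
gkkkkggSggkkkkg => gkkkkgggSgggkkkkg   [S ::= g S g]
gkkkkgggSgggkkkkg => gkkkkgggkSkgggkkkkg   [S ::= k S k]
gkkkkgggkSkgggkkkkg => gkkkkgggkgSgkgggkkkkg   [S ::= g S g]
gkkkkgggkgSgkgggkkkkg => gkkkkgggkggSggkgggkkkkg   [S ::= g S g]
gkkkkgggkggSggkgggkkkkg => gkkkkgggkggkSkggkgggkkkkg   [S ::= k S k]
gkkkkgggkggkSkggkgggkkkkg => gkkkkgggkggkkggkgggkkkkg   [S ::= epsilon]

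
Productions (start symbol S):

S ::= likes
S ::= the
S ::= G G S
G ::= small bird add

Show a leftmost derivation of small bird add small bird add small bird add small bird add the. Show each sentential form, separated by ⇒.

S ⇒ G G S ⇒ small bird add G S ⇒ small bird add small bird add S ⇒ small bird add small bird add G G S ⇒ small bird add small bird add small bird add G S ⇒ small bird add small bird add small bird add small bird add S ⇒ small bird add small bird add small bird add small bird add the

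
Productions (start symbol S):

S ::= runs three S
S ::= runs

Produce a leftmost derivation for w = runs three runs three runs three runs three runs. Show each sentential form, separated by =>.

S => runs three S   [S ::= runs three S]
runs three S => runs three runs three S   [S ::= runs three S]
runs three runs three S => runs three runs three runs three S   [S ::= runs three S]
runs three runs three runs three S => runs three runs three runs three runs three S   [S ::= runs three S]
runs three runs three runs three runs three S => runs three runs three runs three runs three runs   [S ::= runs]

S => runs three S => runs three runs three S => runs three runs three runs three S => runs three runs three runs three runs three S => runs three runs three runs three runs three runs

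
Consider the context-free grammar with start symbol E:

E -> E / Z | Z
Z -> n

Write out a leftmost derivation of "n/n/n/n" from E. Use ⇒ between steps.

E ⇒ E/Z   [E -> E / Z]
E/Z ⇒ E/Z/Z   [E -> E / Z]
E/Z/Z ⇒ E/Z/Z/Z   [E -> E / Z]
E/Z/Z/Z ⇒ Z/Z/Z/Z   [E -> Z]
Z/Z/Z/Z ⇒ n/Z/Z/Z   [Z -> n]
n/Z/Z/Z ⇒ n/n/Z/Z   [Z -> n]
n/n/Z/Z ⇒ n/n/n/Z   [Z -> n]
n/n/n/Z ⇒ n/n/n/n   [Z -> n]

E⇒E/Z⇒E/Z/Z⇒E/Z/Z/Z⇒Z/Z/Z/Z⇒n/Z/Z/Z⇒n/n/Z/Z⇒n/n/n/Z⇒n/n/n/n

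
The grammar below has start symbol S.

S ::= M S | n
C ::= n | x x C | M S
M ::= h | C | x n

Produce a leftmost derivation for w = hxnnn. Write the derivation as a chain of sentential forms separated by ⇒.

S ⇒ MS ⇒ hS ⇒ hMS ⇒ hCS ⇒ hMSS ⇒ hxnSS ⇒ hxnnS ⇒ hxnnn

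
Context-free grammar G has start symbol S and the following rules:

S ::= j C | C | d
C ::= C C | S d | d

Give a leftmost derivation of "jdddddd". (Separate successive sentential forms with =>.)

S => C   [S ::= C]
C => Sd   [C ::= S d]
Sd => jCd   [S ::= j C]
jCd => jCCd   [C ::= C C]
jCCd => jdCd   [C ::= d]
jdCd => jdCCd   [C ::= C C]
jdCCd => jdCCCd   [C ::= C C]
jdCCCd => jdCCCCd   [C ::= C C]
jdCCCCd => jddCCCd   [C ::= d]
jddCCCd => jdddCCd   [C ::= d]
jdddCCd => jddddCd   [C ::= d]
jddddCd => jdddddd   [C ::= d]

S => C => Sd => jCd => jCCd => jdCd => jdCCd => jdCCCd => jdCCCCd => jddCCCd => jdddCCd => jddddCd => jdddddd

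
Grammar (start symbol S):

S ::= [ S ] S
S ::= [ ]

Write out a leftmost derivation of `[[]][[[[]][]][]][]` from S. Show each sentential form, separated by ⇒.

S ⇒ [S]S ⇒ [[]]S ⇒ [[]][S]S ⇒ [[]][[S]S]S ⇒ [[]][[[S]S]S]S ⇒ [[]][[[[]]S]S]S ⇒ [[]][[[[]][]]S]S ⇒ [[]][[[[]][]][]]S ⇒ [[]][[[[]][]][]][]

S ⇒ [S]S   [S ::= [ S ] S]
[S]S ⇒ [[]]S   [S ::= [ ]]
[[]]S ⇒ [[]][S]S   [S ::= [ S ] S]
[[]][S]S ⇒ [[]][[S]S]S   [S ::= [ S ] S]
[[]][[S]S]S ⇒ [[]][[[S]S]S]S   [S ::= [ S ] S]
[[]][[[S]S]S]S ⇒ [[]][[[[]]S]S]S   [S ::= [ ]]
[[]][[[[]]S]S]S ⇒ [[]][[[[]][]]S]S   [S ::= [ ]]
[[]][[[[]][]]S]S ⇒ [[]][[[[]][]][]]S   [S ::= [ ]]
[[]][[[[]][]][]]S ⇒ [[]][[[[]][]][]][]   [S ::= [ ]]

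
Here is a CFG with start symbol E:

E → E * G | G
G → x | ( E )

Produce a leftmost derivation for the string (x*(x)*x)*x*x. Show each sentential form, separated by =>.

E => E*G => E*G*G => G*G*G => (E)*G*G => (E*G)*G*G => (E*G*G)*G*G => (G*G*G)*G*G => (x*G*G)*G*G => (x*(E)*G)*G*G => (x*(G)*G)*G*G => (x*(x)*G)*G*G => (x*(x)*x)*G*G => (x*(x)*x)*x*G => (x*(x)*x)*x*x

E => E*G   [E → E * G]
E*G => E*G*G   [E → E * G]
E*G*G => G*G*G   [E → G]
G*G*G => (E)*G*G   [G → ( E )]
(E)*G*G => (E*G)*G*G   [E → E * G]
(E*G)*G*G => (E*G*G)*G*G   [E → E * G]
(E*G*G)*G*G => (G*G*G)*G*G   [E → G]
(G*G*G)*G*G => (x*G*G)*G*G   [G → x]
(x*G*G)*G*G => (x*(E)*G)*G*G   [G → ( E )]
(x*(E)*G)*G*G => (x*(G)*G)*G*G   [E → G]
(x*(G)*G)*G*G => (x*(x)*G)*G*G   [G → x]
(x*(x)*G)*G*G => (x*(x)*x)*G*G   [G → x]
(x*(x)*x)*G*G => (x*(x)*x)*x*G   [G → x]
(x*(x)*x)*x*G => (x*(x)*x)*x*x   [G → x]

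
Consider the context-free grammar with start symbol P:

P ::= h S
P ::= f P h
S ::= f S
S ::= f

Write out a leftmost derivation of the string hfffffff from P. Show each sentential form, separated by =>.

P => hS   [P ::= h S]
hS => hfS   [S ::= f S]
hfS => hffS   [S ::= f S]
hffS => hfffS   [S ::= f S]
hfffS => hffffS   [S ::= f S]
hffffS => hfffffS   [S ::= f S]
hfffffS => hffffffS   [S ::= f S]
hffffffS => hfffffff   [S ::= f]

P=>hS=>hfS=>hffS=>hfffS=>hffffS=>hfffffS=>hffffffS=>hfffffff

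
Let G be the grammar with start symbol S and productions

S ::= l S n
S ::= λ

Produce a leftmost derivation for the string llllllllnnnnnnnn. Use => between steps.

S=>lSn=>llSnn=>lllSnnn=>llllSnnnn=>lllllSnnnnn=>llllllSnnnnnn=>lllllllSnnnnnnn=>llllllllSnnnnnnnn=>llllllllnnnnnnnn

S => lSn   [S ::= l S n]
lSn => llSnn   [S ::= l S n]
llSnn => lllSnnn   [S ::= l S n]
lllSnnn => llllSnnnn   [S ::= l S n]
llllSnnnn => lllllSnnnnn   [S ::= l S n]
lllllSnnnnn => llllllSnnnnnn   [S ::= l S n]
llllllSnnnnnn => lllllllSnnnnnnn   [S ::= l S n]
lllllllSnnnnnnn => llllllllSnnnnnnnn   [S ::= l S n]
llllllllSnnnnnnnn => llllllllnnnnnnnn   [S ::= λ]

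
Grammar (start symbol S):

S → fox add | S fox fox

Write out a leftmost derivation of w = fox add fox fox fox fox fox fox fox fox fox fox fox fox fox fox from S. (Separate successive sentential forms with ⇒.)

S ⇒ S fox fox   [S → S fox fox]
S fox fox ⇒ S fox fox fox fox   [S → S fox fox]
S fox fox fox fox ⇒ S fox fox fox fox fox fox   [S → S fox fox]
S fox fox fox fox fox fox ⇒ S fox fox fox fox fox fox fox fox   [S → S fox fox]
S fox fox fox fox fox fox fox fox ⇒ S fox fox fox fox fox fox fox fox fox fox   [S → S fox fox]
S fox fox fox fox fox fox fox fox fox fox ⇒ S fox fox fox fox fox fox fox fox fox fox fox fox   [S → S fox fox]
S fox fox fox fox fox fox fox fox fox fox fox fox ⇒ S fox fox fox fox fox fox fox fox fox fox fox fox fox fox   [S → S fox fox]
S fox fox fox fox fox fox fox fox fox fox fox fox fox fox ⇒ fox add fox fox fox fox fox fox fox fox fox fox fox fox fox fox   [S → fox add]

S ⇒ S fox fox ⇒ S fox fox fox fox ⇒ S fox fox fox fox fox fox ⇒ S fox fox fox fox fox fox fox fox ⇒ S fox fox fox fox fox fox fox fox fox fox ⇒ S fox fox fox fox fox fox fox fox fox fox fox fox ⇒ S fox fox fox fox fox fox fox fox fox fox fox fox fox fox ⇒ fox add fox fox fox fox fox fox fox fox fox fox fox fox fox fox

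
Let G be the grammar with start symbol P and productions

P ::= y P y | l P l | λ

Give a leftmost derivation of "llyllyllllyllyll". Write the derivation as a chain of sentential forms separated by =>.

P => lPl   [P ::= l P l]
lPl => llPll   [P ::= l P l]
llPll => llyPyll   [P ::= y P y]
llyPyll => llylPlyll   [P ::= l P l]
llylPlyll => llyllPllyll   [P ::= l P l]
llyllPllyll => llyllyPyllyll   [P ::= y P y]
llyllyPyllyll => llyllylPlyllyll   [P ::= l P l]
llyllylPlyllyll => llyllyllPllyllyll   [P ::= l P l]
llyllyllPllyllyll => llyllyllllyllyll   [P ::= λ]

P => lPl => llPll => llyPyll => llylPlyll => llyllPllyll => llyllyPyllyll => llyllylPlyllyll => llyllyllPllyllyll => llyllyllllyllyll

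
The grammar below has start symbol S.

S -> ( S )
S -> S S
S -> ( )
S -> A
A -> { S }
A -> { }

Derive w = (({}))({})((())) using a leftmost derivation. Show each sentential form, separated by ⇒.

S⇒SS⇒SSS⇒(S)SS⇒((S))SS⇒((A))SS⇒(({}))SS⇒(({}))(S)S⇒(({}))(A)S⇒(({}))({})S⇒(({}))({})(S)⇒(({}))({})((S))⇒(({}))({})((()))

S ⇒ SS   [S -> S S]
SS ⇒ SSS   [S -> S S]
SSS ⇒ (S)SS   [S -> ( S )]
(S)SS ⇒ ((S))SS   [S -> ( S )]
((S))SS ⇒ ((A))SS   [S -> A]
((A))SS ⇒ (({}))SS   [A -> { }]
(({}))SS ⇒ (({}))(S)S   [S -> ( S )]
(({}))(S)S ⇒ (({}))(A)S   [S -> A]
(({}))(A)S ⇒ (({}))({})S   [A -> { }]
(({}))({})S ⇒ (({}))({})(S)   [S -> ( S )]
(({}))({})(S) ⇒ (({}))({})((S))   [S -> ( S )]
(({}))({})((S)) ⇒ (({}))({})((()))   [S -> ( )]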